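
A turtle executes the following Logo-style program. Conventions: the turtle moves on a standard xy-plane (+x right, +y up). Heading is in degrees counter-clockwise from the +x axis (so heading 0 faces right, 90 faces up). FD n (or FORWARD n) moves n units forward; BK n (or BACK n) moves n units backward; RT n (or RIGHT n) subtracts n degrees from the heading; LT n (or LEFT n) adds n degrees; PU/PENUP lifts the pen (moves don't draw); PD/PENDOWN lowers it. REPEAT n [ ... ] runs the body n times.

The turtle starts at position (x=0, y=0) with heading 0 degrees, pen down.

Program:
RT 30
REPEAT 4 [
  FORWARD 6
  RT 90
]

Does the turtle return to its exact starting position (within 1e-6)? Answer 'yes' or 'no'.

Executing turtle program step by step:
Start: pos=(0,0), heading=0, pen down
RT 30: heading 0 -> 330
REPEAT 4 [
  -- iteration 1/4 --
  FD 6: (0,0) -> (5.196,-3) [heading=330, draw]
  RT 90: heading 330 -> 240
  -- iteration 2/4 --
  FD 6: (5.196,-3) -> (2.196,-8.196) [heading=240, draw]
  RT 90: heading 240 -> 150
  -- iteration 3/4 --
  FD 6: (2.196,-8.196) -> (-3,-5.196) [heading=150, draw]
  RT 90: heading 150 -> 60
  -- iteration 4/4 --
  FD 6: (-3,-5.196) -> (0,0) [heading=60, draw]
  RT 90: heading 60 -> 330
]
Final: pos=(0,0), heading=330, 4 segment(s) drawn

Start position: (0, 0)
Final position: (0, 0)
Distance = 0; < 1e-6 -> CLOSED

Answer: yes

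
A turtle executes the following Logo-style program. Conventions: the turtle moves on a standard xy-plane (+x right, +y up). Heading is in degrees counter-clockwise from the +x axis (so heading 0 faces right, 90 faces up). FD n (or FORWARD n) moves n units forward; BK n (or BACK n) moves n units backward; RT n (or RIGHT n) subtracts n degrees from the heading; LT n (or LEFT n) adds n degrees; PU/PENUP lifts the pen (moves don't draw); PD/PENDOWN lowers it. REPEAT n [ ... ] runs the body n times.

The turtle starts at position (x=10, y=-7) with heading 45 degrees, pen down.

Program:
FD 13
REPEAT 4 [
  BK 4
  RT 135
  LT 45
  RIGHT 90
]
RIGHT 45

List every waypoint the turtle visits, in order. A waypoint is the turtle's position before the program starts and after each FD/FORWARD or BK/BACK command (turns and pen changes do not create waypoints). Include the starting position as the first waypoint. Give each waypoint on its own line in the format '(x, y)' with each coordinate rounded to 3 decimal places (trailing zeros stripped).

Answer: (10, -7)
(19.192, 2.192)
(16.364, -0.636)
(19.192, 2.192)
(16.364, -0.636)
(19.192, 2.192)

Derivation:
Executing turtle program step by step:
Start: pos=(10,-7), heading=45, pen down
FD 13: (10,-7) -> (19.192,2.192) [heading=45, draw]
REPEAT 4 [
  -- iteration 1/4 --
  BK 4: (19.192,2.192) -> (16.364,-0.636) [heading=45, draw]
  RT 135: heading 45 -> 270
  LT 45: heading 270 -> 315
  RT 90: heading 315 -> 225
  -- iteration 2/4 --
  BK 4: (16.364,-0.636) -> (19.192,2.192) [heading=225, draw]
  RT 135: heading 225 -> 90
  LT 45: heading 90 -> 135
  RT 90: heading 135 -> 45
  -- iteration 3/4 --
  BK 4: (19.192,2.192) -> (16.364,-0.636) [heading=45, draw]
  RT 135: heading 45 -> 270
  LT 45: heading 270 -> 315
  RT 90: heading 315 -> 225
  -- iteration 4/4 --
  BK 4: (16.364,-0.636) -> (19.192,2.192) [heading=225, draw]
  RT 135: heading 225 -> 90
  LT 45: heading 90 -> 135
  RT 90: heading 135 -> 45
]
RT 45: heading 45 -> 0
Final: pos=(19.192,2.192), heading=0, 5 segment(s) drawn
Waypoints (6 total):
(10, -7)
(19.192, 2.192)
(16.364, -0.636)
(19.192, 2.192)
(16.364, -0.636)
(19.192, 2.192)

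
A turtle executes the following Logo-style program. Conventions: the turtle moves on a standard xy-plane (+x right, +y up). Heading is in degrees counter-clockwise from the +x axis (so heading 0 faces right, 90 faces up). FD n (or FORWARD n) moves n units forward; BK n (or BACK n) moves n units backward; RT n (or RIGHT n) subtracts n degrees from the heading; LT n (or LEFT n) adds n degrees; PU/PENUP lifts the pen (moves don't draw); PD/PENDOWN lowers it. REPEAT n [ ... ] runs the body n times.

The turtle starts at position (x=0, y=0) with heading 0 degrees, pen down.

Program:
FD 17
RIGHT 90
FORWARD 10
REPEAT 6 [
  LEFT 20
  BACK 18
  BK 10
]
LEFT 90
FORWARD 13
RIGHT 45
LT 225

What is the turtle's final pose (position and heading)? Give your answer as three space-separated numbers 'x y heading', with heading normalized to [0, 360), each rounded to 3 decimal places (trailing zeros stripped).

Executing turtle program step by step:
Start: pos=(0,0), heading=0, pen down
FD 17: (0,0) -> (17,0) [heading=0, draw]
RT 90: heading 0 -> 270
FD 10: (17,0) -> (17,-10) [heading=270, draw]
REPEAT 6 [
  -- iteration 1/6 --
  LT 20: heading 270 -> 290
  BK 18: (17,-10) -> (10.844,6.914) [heading=290, draw]
  BK 10: (10.844,6.914) -> (7.423,16.311) [heading=290, draw]
  -- iteration 2/6 --
  LT 20: heading 290 -> 310
  BK 18: (7.423,16.311) -> (-4.147,30.1) [heading=310, draw]
  BK 10: (-4.147,30.1) -> (-10.575,37.761) [heading=310, draw]
  -- iteration 3/6 --
  LT 20: heading 310 -> 330
  BK 18: (-10.575,37.761) -> (-26.163,46.761) [heading=330, draw]
  BK 10: (-26.163,46.761) -> (-34.823,51.761) [heading=330, draw]
  -- iteration 4/6 --
  LT 20: heading 330 -> 350
  BK 18: (-34.823,51.761) -> (-52.55,54.886) [heading=350, draw]
  BK 10: (-52.55,54.886) -> (-62.398,56.623) [heading=350, draw]
  -- iteration 5/6 --
  LT 20: heading 350 -> 10
  BK 18: (-62.398,56.623) -> (-80.124,53.497) [heading=10, draw]
  BK 10: (-80.124,53.497) -> (-89.973,51.761) [heading=10, draw]
  -- iteration 6/6 --
  LT 20: heading 10 -> 30
  BK 18: (-89.973,51.761) -> (-105.561,42.761) [heading=30, draw]
  BK 10: (-105.561,42.761) -> (-114.221,37.761) [heading=30, draw]
]
LT 90: heading 30 -> 120
FD 13: (-114.221,37.761) -> (-120.721,49.019) [heading=120, draw]
RT 45: heading 120 -> 75
LT 225: heading 75 -> 300
Final: pos=(-120.721,49.019), heading=300, 15 segment(s) drawn

Answer: -120.721 49.019 300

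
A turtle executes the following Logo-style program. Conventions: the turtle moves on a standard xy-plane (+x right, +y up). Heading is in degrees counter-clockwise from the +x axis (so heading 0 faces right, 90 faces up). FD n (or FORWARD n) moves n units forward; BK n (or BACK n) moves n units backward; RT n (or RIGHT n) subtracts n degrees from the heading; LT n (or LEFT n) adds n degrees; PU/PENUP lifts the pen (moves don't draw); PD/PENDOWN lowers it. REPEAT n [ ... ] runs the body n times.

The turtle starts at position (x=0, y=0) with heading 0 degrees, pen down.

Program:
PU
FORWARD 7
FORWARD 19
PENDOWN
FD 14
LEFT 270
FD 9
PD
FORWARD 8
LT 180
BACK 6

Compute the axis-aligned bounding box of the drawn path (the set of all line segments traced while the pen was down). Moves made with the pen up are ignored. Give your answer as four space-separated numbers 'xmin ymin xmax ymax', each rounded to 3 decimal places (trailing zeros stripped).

Executing turtle program step by step:
Start: pos=(0,0), heading=0, pen down
PU: pen up
FD 7: (0,0) -> (7,0) [heading=0, move]
FD 19: (7,0) -> (26,0) [heading=0, move]
PD: pen down
FD 14: (26,0) -> (40,0) [heading=0, draw]
LT 270: heading 0 -> 270
FD 9: (40,0) -> (40,-9) [heading=270, draw]
PD: pen down
FD 8: (40,-9) -> (40,-17) [heading=270, draw]
LT 180: heading 270 -> 90
BK 6: (40,-17) -> (40,-23) [heading=90, draw]
Final: pos=(40,-23), heading=90, 4 segment(s) drawn

Segment endpoints: x in {26, 40}, y in {-23, -17, -9, 0}
xmin=26, ymin=-23, xmax=40, ymax=0

Answer: 26 -23 40 0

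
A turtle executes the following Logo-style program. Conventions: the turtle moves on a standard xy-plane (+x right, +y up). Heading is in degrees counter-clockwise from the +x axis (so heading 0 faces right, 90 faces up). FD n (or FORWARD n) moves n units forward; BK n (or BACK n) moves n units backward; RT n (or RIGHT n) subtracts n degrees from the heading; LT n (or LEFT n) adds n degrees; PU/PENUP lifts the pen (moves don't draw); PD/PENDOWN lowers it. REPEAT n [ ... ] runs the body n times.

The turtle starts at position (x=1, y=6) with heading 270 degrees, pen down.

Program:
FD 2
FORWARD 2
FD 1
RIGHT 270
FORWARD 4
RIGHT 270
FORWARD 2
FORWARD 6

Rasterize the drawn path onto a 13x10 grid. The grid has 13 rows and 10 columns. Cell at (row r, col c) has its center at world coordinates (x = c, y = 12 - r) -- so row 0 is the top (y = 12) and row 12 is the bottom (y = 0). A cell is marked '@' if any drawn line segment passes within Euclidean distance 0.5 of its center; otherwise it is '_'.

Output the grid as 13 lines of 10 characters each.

Answer: __________
__________
__________
_____@____
_____@____
_____@____
_@___@____
_@___@____
_@___@____
_@___@____
_@___@____
_@@@@@____
__________

Derivation:
Segment 0: (1,6) -> (1,4)
Segment 1: (1,4) -> (1,2)
Segment 2: (1,2) -> (1,1)
Segment 3: (1,1) -> (5,1)
Segment 4: (5,1) -> (5,3)
Segment 5: (5,3) -> (5,9)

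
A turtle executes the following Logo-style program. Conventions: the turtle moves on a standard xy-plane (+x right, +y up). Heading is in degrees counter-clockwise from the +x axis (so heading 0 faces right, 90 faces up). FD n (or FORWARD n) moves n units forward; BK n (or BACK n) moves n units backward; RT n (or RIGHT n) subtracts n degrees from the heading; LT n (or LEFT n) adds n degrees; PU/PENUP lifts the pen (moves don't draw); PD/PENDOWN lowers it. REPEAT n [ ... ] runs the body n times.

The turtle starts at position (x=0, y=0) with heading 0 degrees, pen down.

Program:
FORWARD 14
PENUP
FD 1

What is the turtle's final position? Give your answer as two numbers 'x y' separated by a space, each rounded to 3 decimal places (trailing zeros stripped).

Executing turtle program step by step:
Start: pos=(0,0), heading=0, pen down
FD 14: (0,0) -> (14,0) [heading=0, draw]
PU: pen up
FD 1: (14,0) -> (15,0) [heading=0, move]
Final: pos=(15,0), heading=0, 1 segment(s) drawn

Answer: 15 0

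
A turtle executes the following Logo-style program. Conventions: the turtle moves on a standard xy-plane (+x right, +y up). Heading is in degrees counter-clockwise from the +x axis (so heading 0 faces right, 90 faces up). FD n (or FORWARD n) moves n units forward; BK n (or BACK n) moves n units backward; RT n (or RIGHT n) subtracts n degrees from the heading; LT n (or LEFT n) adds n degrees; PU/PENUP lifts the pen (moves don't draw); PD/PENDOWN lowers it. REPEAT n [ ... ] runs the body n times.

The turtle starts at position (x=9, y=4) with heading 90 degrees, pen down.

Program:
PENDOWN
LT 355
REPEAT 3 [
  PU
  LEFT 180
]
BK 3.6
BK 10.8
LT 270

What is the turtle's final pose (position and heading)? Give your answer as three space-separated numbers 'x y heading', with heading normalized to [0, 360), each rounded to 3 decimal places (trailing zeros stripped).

Executing turtle program step by step:
Start: pos=(9,4), heading=90, pen down
PD: pen down
LT 355: heading 90 -> 85
REPEAT 3 [
  -- iteration 1/3 --
  PU: pen up
  LT 180: heading 85 -> 265
  -- iteration 2/3 --
  PU: pen up
  LT 180: heading 265 -> 85
  -- iteration 3/3 --
  PU: pen up
  LT 180: heading 85 -> 265
]
BK 3.6: (9,4) -> (9.314,7.586) [heading=265, move]
BK 10.8: (9.314,7.586) -> (10.255,18.345) [heading=265, move]
LT 270: heading 265 -> 175
Final: pos=(10.255,18.345), heading=175, 0 segment(s) drawn

Answer: 10.255 18.345 175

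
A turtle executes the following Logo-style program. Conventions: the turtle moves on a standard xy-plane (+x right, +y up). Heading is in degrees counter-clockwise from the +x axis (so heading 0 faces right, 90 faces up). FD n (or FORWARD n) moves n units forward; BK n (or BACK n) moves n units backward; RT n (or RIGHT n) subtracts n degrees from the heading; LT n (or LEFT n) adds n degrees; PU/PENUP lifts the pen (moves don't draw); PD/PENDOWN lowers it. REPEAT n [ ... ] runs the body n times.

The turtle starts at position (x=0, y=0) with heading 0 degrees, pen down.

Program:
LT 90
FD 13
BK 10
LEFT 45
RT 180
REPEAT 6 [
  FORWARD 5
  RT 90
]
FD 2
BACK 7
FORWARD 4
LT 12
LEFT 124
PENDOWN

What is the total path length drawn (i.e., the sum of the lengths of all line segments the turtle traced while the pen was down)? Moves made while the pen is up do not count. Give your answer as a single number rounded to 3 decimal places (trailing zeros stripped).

Answer: 66

Derivation:
Executing turtle program step by step:
Start: pos=(0,0), heading=0, pen down
LT 90: heading 0 -> 90
FD 13: (0,0) -> (0,13) [heading=90, draw]
BK 10: (0,13) -> (0,3) [heading=90, draw]
LT 45: heading 90 -> 135
RT 180: heading 135 -> 315
REPEAT 6 [
  -- iteration 1/6 --
  FD 5: (0,3) -> (3.536,-0.536) [heading=315, draw]
  RT 90: heading 315 -> 225
  -- iteration 2/6 --
  FD 5: (3.536,-0.536) -> (0,-4.071) [heading=225, draw]
  RT 90: heading 225 -> 135
  -- iteration 3/6 --
  FD 5: (0,-4.071) -> (-3.536,-0.536) [heading=135, draw]
  RT 90: heading 135 -> 45
  -- iteration 4/6 --
  FD 5: (-3.536,-0.536) -> (0,3) [heading=45, draw]
  RT 90: heading 45 -> 315
  -- iteration 5/6 --
  FD 5: (0,3) -> (3.536,-0.536) [heading=315, draw]
  RT 90: heading 315 -> 225
  -- iteration 6/6 --
  FD 5: (3.536,-0.536) -> (0,-4.071) [heading=225, draw]
  RT 90: heading 225 -> 135
]
FD 2: (0,-4.071) -> (-1.414,-2.657) [heading=135, draw]
BK 7: (-1.414,-2.657) -> (3.536,-7.607) [heading=135, draw]
FD 4: (3.536,-7.607) -> (0.707,-4.778) [heading=135, draw]
LT 12: heading 135 -> 147
LT 124: heading 147 -> 271
PD: pen down
Final: pos=(0.707,-4.778), heading=271, 11 segment(s) drawn

Segment lengths:
  seg 1: (0,0) -> (0,13), length = 13
  seg 2: (0,13) -> (0,3), length = 10
  seg 3: (0,3) -> (3.536,-0.536), length = 5
  seg 4: (3.536,-0.536) -> (0,-4.071), length = 5
  seg 5: (0,-4.071) -> (-3.536,-0.536), length = 5
  seg 6: (-3.536,-0.536) -> (0,3), length = 5
  seg 7: (0,3) -> (3.536,-0.536), length = 5
  seg 8: (3.536,-0.536) -> (0,-4.071), length = 5
  seg 9: (0,-4.071) -> (-1.414,-2.657), length = 2
  seg 10: (-1.414,-2.657) -> (3.536,-7.607), length = 7
  seg 11: (3.536,-7.607) -> (0.707,-4.778), length = 4
Total = 66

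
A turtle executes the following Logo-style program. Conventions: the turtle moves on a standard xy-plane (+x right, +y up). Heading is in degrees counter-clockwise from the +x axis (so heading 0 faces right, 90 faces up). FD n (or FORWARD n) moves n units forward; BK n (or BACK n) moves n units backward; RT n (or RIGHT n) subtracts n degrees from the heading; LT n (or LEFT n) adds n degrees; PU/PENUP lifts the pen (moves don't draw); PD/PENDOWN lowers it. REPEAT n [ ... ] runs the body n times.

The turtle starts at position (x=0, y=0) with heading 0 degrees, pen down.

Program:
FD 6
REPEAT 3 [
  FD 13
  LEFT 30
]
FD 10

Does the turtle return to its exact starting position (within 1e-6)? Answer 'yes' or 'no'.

Executing turtle program step by step:
Start: pos=(0,0), heading=0, pen down
FD 6: (0,0) -> (6,0) [heading=0, draw]
REPEAT 3 [
  -- iteration 1/3 --
  FD 13: (6,0) -> (19,0) [heading=0, draw]
  LT 30: heading 0 -> 30
  -- iteration 2/3 --
  FD 13: (19,0) -> (30.258,6.5) [heading=30, draw]
  LT 30: heading 30 -> 60
  -- iteration 3/3 --
  FD 13: (30.258,6.5) -> (36.758,17.758) [heading=60, draw]
  LT 30: heading 60 -> 90
]
FD 10: (36.758,17.758) -> (36.758,27.758) [heading=90, draw]
Final: pos=(36.758,27.758), heading=90, 5 segment(s) drawn

Start position: (0, 0)
Final position: (36.758, 27.758)
Distance = 46.062; >= 1e-6 -> NOT closed

Answer: no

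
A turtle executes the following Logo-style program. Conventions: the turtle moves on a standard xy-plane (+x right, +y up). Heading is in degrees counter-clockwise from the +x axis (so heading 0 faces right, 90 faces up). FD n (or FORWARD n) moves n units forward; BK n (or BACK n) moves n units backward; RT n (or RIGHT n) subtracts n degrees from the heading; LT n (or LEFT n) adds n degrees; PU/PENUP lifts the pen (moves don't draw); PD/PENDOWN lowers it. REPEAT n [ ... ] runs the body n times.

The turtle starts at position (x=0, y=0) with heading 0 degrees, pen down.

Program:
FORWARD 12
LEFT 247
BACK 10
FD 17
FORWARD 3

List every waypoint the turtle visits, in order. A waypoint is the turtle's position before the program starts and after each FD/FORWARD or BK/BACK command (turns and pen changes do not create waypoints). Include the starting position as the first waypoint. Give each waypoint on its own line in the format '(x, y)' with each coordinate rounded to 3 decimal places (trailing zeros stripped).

Answer: (0, 0)
(12, 0)
(15.907, 9.205)
(9.265, -6.444)
(8.093, -9.205)

Derivation:
Executing turtle program step by step:
Start: pos=(0,0), heading=0, pen down
FD 12: (0,0) -> (12,0) [heading=0, draw]
LT 247: heading 0 -> 247
BK 10: (12,0) -> (15.907,9.205) [heading=247, draw]
FD 17: (15.907,9.205) -> (9.265,-6.444) [heading=247, draw]
FD 3: (9.265,-6.444) -> (8.093,-9.205) [heading=247, draw]
Final: pos=(8.093,-9.205), heading=247, 4 segment(s) drawn
Waypoints (5 total):
(0, 0)
(12, 0)
(15.907, 9.205)
(9.265, -6.444)
(8.093, -9.205)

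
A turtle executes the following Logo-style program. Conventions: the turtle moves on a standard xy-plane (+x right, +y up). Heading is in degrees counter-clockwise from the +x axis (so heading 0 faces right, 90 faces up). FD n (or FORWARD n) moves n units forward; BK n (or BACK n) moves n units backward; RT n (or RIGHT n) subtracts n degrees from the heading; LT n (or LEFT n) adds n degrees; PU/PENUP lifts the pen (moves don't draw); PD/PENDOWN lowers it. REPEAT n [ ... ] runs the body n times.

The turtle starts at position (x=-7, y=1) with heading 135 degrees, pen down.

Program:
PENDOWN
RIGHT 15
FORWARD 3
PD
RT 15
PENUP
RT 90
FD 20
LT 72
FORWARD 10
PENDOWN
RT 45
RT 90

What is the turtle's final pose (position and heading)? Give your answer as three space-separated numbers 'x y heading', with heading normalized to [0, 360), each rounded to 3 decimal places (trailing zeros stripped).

Executing turtle program step by step:
Start: pos=(-7,1), heading=135, pen down
PD: pen down
RT 15: heading 135 -> 120
FD 3: (-7,1) -> (-8.5,3.598) [heading=120, draw]
PD: pen down
RT 15: heading 120 -> 105
PU: pen up
RT 90: heading 105 -> 15
FD 20: (-8.5,3.598) -> (10.819,8.774) [heading=15, move]
LT 72: heading 15 -> 87
FD 10: (10.819,8.774) -> (11.342,18.761) [heading=87, move]
PD: pen down
RT 45: heading 87 -> 42
RT 90: heading 42 -> 312
Final: pos=(11.342,18.761), heading=312, 1 segment(s) drawn

Answer: 11.342 18.761 312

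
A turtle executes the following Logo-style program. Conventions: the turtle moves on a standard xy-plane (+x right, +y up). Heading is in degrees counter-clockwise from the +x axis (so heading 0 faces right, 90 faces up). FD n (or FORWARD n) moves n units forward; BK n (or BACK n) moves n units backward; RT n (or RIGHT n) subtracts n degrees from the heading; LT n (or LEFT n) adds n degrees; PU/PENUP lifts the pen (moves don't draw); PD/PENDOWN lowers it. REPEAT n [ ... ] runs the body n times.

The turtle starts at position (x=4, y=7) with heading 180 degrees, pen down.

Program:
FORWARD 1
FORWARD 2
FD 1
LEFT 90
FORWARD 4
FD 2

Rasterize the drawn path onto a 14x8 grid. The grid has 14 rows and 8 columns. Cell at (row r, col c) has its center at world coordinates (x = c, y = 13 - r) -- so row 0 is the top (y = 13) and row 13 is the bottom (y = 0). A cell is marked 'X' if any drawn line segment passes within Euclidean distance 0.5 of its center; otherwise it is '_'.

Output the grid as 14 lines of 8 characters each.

Segment 0: (4,7) -> (3,7)
Segment 1: (3,7) -> (1,7)
Segment 2: (1,7) -> (0,7)
Segment 3: (0,7) -> (-0,3)
Segment 4: (-0,3) -> (-0,1)

Answer: ________
________
________
________
________
________
XXXXX___
X_______
X_______
X_______
X_______
X_______
X_______
________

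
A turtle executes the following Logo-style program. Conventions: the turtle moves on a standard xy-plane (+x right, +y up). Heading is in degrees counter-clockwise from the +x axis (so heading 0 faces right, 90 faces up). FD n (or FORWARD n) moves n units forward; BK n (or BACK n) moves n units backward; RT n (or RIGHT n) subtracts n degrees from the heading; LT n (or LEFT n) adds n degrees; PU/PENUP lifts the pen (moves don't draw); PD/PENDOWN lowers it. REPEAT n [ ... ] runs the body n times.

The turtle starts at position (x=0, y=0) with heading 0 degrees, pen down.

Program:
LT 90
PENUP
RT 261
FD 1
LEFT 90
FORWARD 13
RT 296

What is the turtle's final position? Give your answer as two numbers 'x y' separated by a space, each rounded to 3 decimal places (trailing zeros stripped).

Executing turtle program step by step:
Start: pos=(0,0), heading=0, pen down
LT 90: heading 0 -> 90
PU: pen up
RT 261: heading 90 -> 189
FD 1: (0,0) -> (-0.988,-0.156) [heading=189, move]
LT 90: heading 189 -> 279
FD 13: (-0.988,-0.156) -> (1.046,-12.996) [heading=279, move]
RT 296: heading 279 -> 343
Final: pos=(1.046,-12.996), heading=343, 0 segment(s) drawn

Answer: 1.046 -12.996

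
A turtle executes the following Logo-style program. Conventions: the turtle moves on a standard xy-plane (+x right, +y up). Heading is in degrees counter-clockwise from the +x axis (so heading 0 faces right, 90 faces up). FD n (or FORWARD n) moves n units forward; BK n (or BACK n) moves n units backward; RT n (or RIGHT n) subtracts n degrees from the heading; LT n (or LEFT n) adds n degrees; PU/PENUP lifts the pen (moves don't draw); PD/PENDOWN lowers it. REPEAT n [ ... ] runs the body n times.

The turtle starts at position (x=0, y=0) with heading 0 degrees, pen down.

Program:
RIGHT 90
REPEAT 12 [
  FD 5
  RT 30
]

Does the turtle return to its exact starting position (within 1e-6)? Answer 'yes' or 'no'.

Answer: yes

Derivation:
Executing turtle program step by step:
Start: pos=(0,0), heading=0, pen down
RT 90: heading 0 -> 270
REPEAT 12 [
  -- iteration 1/12 --
  FD 5: (0,0) -> (0,-5) [heading=270, draw]
  RT 30: heading 270 -> 240
  -- iteration 2/12 --
  FD 5: (0,-5) -> (-2.5,-9.33) [heading=240, draw]
  RT 30: heading 240 -> 210
  -- iteration 3/12 --
  FD 5: (-2.5,-9.33) -> (-6.83,-11.83) [heading=210, draw]
  RT 30: heading 210 -> 180
  -- iteration 4/12 --
  FD 5: (-6.83,-11.83) -> (-11.83,-11.83) [heading=180, draw]
  RT 30: heading 180 -> 150
  -- iteration 5/12 --
  FD 5: (-11.83,-11.83) -> (-16.16,-9.33) [heading=150, draw]
  RT 30: heading 150 -> 120
  -- iteration 6/12 --
  FD 5: (-16.16,-9.33) -> (-18.66,-5) [heading=120, draw]
  RT 30: heading 120 -> 90
  -- iteration 7/12 --
  FD 5: (-18.66,-5) -> (-18.66,0) [heading=90, draw]
  RT 30: heading 90 -> 60
  -- iteration 8/12 --
  FD 5: (-18.66,0) -> (-16.16,4.33) [heading=60, draw]
  RT 30: heading 60 -> 30
  -- iteration 9/12 --
  FD 5: (-16.16,4.33) -> (-11.83,6.83) [heading=30, draw]
  RT 30: heading 30 -> 0
  -- iteration 10/12 --
  FD 5: (-11.83,6.83) -> (-6.83,6.83) [heading=0, draw]
  RT 30: heading 0 -> 330
  -- iteration 11/12 --
  FD 5: (-6.83,6.83) -> (-2.5,4.33) [heading=330, draw]
  RT 30: heading 330 -> 300
  -- iteration 12/12 --
  FD 5: (-2.5,4.33) -> (0,0) [heading=300, draw]
  RT 30: heading 300 -> 270
]
Final: pos=(0,0), heading=270, 12 segment(s) drawn

Start position: (0, 0)
Final position: (0, 0)
Distance = 0; < 1e-6 -> CLOSED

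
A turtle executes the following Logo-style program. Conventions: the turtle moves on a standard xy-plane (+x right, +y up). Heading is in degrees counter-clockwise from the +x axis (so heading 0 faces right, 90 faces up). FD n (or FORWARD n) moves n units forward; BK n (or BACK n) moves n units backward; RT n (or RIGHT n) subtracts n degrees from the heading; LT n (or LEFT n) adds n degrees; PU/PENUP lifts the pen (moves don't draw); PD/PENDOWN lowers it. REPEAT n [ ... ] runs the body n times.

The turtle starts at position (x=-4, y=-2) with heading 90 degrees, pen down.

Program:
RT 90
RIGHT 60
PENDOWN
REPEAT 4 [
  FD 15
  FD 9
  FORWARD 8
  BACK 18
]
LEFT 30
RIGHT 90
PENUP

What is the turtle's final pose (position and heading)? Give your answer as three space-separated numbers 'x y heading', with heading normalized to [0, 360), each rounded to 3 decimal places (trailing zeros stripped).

Answer: 24 -50.497 240

Derivation:
Executing turtle program step by step:
Start: pos=(-4,-2), heading=90, pen down
RT 90: heading 90 -> 0
RT 60: heading 0 -> 300
PD: pen down
REPEAT 4 [
  -- iteration 1/4 --
  FD 15: (-4,-2) -> (3.5,-14.99) [heading=300, draw]
  FD 9: (3.5,-14.99) -> (8,-22.785) [heading=300, draw]
  FD 8: (8,-22.785) -> (12,-29.713) [heading=300, draw]
  BK 18: (12,-29.713) -> (3,-14.124) [heading=300, draw]
  -- iteration 2/4 --
  FD 15: (3,-14.124) -> (10.5,-27.115) [heading=300, draw]
  FD 9: (10.5,-27.115) -> (15,-34.909) [heading=300, draw]
  FD 8: (15,-34.909) -> (19,-41.837) [heading=300, draw]
  BK 18: (19,-41.837) -> (10,-26.249) [heading=300, draw]
  -- iteration 3/4 --
  FD 15: (10,-26.249) -> (17.5,-39.239) [heading=300, draw]
  FD 9: (17.5,-39.239) -> (22,-47.033) [heading=300, draw]
  FD 8: (22,-47.033) -> (26,-53.962) [heading=300, draw]
  BK 18: (26,-53.962) -> (17,-38.373) [heading=300, draw]
  -- iteration 4/4 --
  FD 15: (17,-38.373) -> (24.5,-51.363) [heading=300, draw]
  FD 9: (24.5,-51.363) -> (29,-59.158) [heading=300, draw]
  FD 8: (29,-59.158) -> (33,-66.086) [heading=300, draw]
  BK 18: (33,-66.086) -> (24,-50.497) [heading=300, draw]
]
LT 30: heading 300 -> 330
RT 90: heading 330 -> 240
PU: pen up
Final: pos=(24,-50.497), heading=240, 16 segment(s) drawn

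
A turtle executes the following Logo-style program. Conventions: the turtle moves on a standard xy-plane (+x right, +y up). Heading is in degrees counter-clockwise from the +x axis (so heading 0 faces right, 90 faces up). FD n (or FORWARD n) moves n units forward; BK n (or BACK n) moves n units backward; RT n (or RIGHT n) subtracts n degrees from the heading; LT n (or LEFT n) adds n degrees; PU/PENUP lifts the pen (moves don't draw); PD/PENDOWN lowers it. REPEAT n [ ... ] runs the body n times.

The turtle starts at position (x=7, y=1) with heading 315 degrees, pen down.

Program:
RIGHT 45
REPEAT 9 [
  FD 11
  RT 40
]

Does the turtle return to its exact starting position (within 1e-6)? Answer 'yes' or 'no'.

Answer: yes

Derivation:
Executing turtle program step by step:
Start: pos=(7,1), heading=315, pen down
RT 45: heading 315 -> 270
REPEAT 9 [
  -- iteration 1/9 --
  FD 11: (7,1) -> (7,-10) [heading=270, draw]
  RT 40: heading 270 -> 230
  -- iteration 2/9 --
  FD 11: (7,-10) -> (-0.071,-18.426) [heading=230, draw]
  RT 40: heading 230 -> 190
  -- iteration 3/9 --
  FD 11: (-0.071,-18.426) -> (-10.904,-20.337) [heading=190, draw]
  RT 40: heading 190 -> 150
  -- iteration 4/9 --
  FD 11: (-10.904,-20.337) -> (-20.43,-14.837) [heading=150, draw]
  RT 40: heading 150 -> 110
  -- iteration 5/9 --
  FD 11: (-20.43,-14.837) -> (-24.192,-4.5) [heading=110, draw]
  RT 40: heading 110 -> 70
  -- iteration 6/9 --
  FD 11: (-24.192,-4.5) -> (-20.43,5.837) [heading=70, draw]
  RT 40: heading 70 -> 30
  -- iteration 7/9 --
  FD 11: (-20.43,5.837) -> (-10.904,11.337) [heading=30, draw]
  RT 40: heading 30 -> 350
  -- iteration 8/9 --
  FD 11: (-10.904,11.337) -> (-0.071,9.426) [heading=350, draw]
  RT 40: heading 350 -> 310
  -- iteration 9/9 --
  FD 11: (-0.071,9.426) -> (7,1) [heading=310, draw]
  RT 40: heading 310 -> 270
]
Final: pos=(7,1), heading=270, 9 segment(s) drawn

Start position: (7, 1)
Final position: (7, 1)
Distance = 0; < 1e-6 -> CLOSED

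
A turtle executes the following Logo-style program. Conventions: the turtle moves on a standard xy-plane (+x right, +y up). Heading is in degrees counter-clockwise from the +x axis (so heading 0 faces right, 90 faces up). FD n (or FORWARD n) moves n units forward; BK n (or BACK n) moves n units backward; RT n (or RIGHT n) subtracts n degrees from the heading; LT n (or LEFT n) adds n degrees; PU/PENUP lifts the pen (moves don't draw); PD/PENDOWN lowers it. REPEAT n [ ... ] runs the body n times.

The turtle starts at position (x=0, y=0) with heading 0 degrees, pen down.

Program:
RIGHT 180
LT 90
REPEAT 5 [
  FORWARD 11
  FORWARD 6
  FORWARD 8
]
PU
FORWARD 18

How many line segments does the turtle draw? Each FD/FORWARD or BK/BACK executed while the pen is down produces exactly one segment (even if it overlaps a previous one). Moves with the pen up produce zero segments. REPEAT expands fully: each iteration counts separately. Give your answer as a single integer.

Answer: 15

Derivation:
Executing turtle program step by step:
Start: pos=(0,0), heading=0, pen down
RT 180: heading 0 -> 180
LT 90: heading 180 -> 270
REPEAT 5 [
  -- iteration 1/5 --
  FD 11: (0,0) -> (0,-11) [heading=270, draw]
  FD 6: (0,-11) -> (0,-17) [heading=270, draw]
  FD 8: (0,-17) -> (0,-25) [heading=270, draw]
  -- iteration 2/5 --
  FD 11: (0,-25) -> (0,-36) [heading=270, draw]
  FD 6: (0,-36) -> (0,-42) [heading=270, draw]
  FD 8: (0,-42) -> (0,-50) [heading=270, draw]
  -- iteration 3/5 --
  FD 11: (0,-50) -> (0,-61) [heading=270, draw]
  FD 6: (0,-61) -> (0,-67) [heading=270, draw]
  FD 8: (0,-67) -> (0,-75) [heading=270, draw]
  -- iteration 4/5 --
  FD 11: (0,-75) -> (0,-86) [heading=270, draw]
  FD 6: (0,-86) -> (0,-92) [heading=270, draw]
  FD 8: (0,-92) -> (0,-100) [heading=270, draw]
  -- iteration 5/5 --
  FD 11: (0,-100) -> (0,-111) [heading=270, draw]
  FD 6: (0,-111) -> (0,-117) [heading=270, draw]
  FD 8: (0,-117) -> (0,-125) [heading=270, draw]
]
PU: pen up
FD 18: (0,-125) -> (0,-143) [heading=270, move]
Final: pos=(0,-143), heading=270, 15 segment(s) drawn
Segments drawn: 15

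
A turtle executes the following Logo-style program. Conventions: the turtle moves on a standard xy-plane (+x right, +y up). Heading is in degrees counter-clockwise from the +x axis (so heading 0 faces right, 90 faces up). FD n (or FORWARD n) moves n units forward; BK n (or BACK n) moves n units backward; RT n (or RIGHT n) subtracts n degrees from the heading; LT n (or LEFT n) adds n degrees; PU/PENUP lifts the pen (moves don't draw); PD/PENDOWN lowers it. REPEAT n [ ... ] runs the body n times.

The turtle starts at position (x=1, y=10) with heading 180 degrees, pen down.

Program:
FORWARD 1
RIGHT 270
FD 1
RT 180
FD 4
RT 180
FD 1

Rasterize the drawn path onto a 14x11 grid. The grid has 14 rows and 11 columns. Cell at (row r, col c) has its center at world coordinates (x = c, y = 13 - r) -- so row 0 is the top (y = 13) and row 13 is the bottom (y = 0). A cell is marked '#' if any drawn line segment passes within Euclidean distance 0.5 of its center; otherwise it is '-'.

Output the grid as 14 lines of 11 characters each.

Segment 0: (1,10) -> (0,10)
Segment 1: (0,10) -> (0,9)
Segment 2: (0,9) -> (-0,13)
Segment 3: (-0,13) -> (-0,12)

Answer: #----------
#----------
#----------
##---------
#----------
-----------
-----------
-----------
-----------
-----------
-----------
-----------
-----------
-----------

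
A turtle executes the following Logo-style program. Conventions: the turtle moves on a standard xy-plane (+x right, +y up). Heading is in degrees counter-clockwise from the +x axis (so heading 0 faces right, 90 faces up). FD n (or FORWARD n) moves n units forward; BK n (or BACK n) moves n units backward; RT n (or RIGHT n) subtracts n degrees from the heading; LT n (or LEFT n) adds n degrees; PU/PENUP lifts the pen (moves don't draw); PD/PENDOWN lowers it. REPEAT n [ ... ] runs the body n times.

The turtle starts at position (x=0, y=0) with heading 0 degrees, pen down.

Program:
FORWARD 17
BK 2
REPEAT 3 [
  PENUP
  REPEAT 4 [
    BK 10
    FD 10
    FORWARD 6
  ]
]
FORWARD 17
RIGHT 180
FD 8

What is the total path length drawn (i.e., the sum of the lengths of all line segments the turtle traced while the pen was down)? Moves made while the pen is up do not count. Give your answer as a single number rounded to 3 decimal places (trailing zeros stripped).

Executing turtle program step by step:
Start: pos=(0,0), heading=0, pen down
FD 17: (0,0) -> (17,0) [heading=0, draw]
BK 2: (17,0) -> (15,0) [heading=0, draw]
REPEAT 3 [
  -- iteration 1/3 --
  PU: pen up
  REPEAT 4 [
    -- iteration 1/4 --
    BK 10: (15,0) -> (5,0) [heading=0, move]
    FD 10: (5,0) -> (15,0) [heading=0, move]
    FD 6: (15,0) -> (21,0) [heading=0, move]
    -- iteration 2/4 --
    BK 10: (21,0) -> (11,0) [heading=0, move]
    FD 10: (11,0) -> (21,0) [heading=0, move]
    FD 6: (21,0) -> (27,0) [heading=0, move]
    -- iteration 3/4 --
    BK 10: (27,0) -> (17,0) [heading=0, move]
    FD 10: (17,0) -> (27,0) [heading=0, move]
    FD 6: (27,0) -> (33,0) [heading=0, move]
    -- iteration 4/4 --
    BK 10: (33,0) -> (23,0) [heading=0, move]
    FD 10: (23,0) -> (33,0) [heading=0, move]
    FD 6: (33,0) -> (39,0) [heading=0, move]
  ]
  -- iteration 2/3 --
  PU: pen up
  REPEAT 4 [
    -- iteration 1/4 --
    BK 10: (39,0) -> (29,0) [heading=0, move]
    FD 10: (29,0) -> (39,0) [heading=0, move]
    FD 6: (39,0) -> (45,0) [heading=0, move]
    -- iteration 2/4 --
    BK 10: (45,0) -> (35,0) [heading=0, move]
    FD 10: (35,0) -> (45,0) [heading=0, move]
    FD 6: (45,0) -> (51,0) [heading=0, move]
    -- iteration 3/4 --
    BK 10: (51,0) -> (41,0) [heading=0, move]
    FD 10: (41,0) -> (51,0) [heading=0, move]
    FD 6: (51,0) -> (57,0) [heading=0, move]
    -- iteration 4/4 --
    BK 10: (57,0) -> (47,0) [heading=0, move]
    FD 10: (47,0) -> (57,0) [heading=0, move]
    FD 6: (57,0) -> (63,0) [heading=0, move]
  ]
  -- iteration 3/3 --
  PU: pen up
  REPEAT 4 [
    -- iteration 1/4 --
    BK 10: (63,0) -> (53,0) [heading=0, move]
    FD 10: (53,0) -> (63,0) [heading=0, move]
    FD 6: (63,0) -> (69,0) [heading=0, move]
    -- iteration 2/4 --
    BK 10: (69,0) -> (59,0) [heading=0, move]
    FD 10: (59,0) -> (69,0) [heading=0, move]
    FD 6: (69,0) -> (75,0) [heading=0, move]
    -- iteration 3/4 --
    BK 10: (75,0) -> (65,0) [heading=0, move]
    FD 10: (65,0) -> (75,0) [heading=0, move]
    FD 6: (75,0) -> (81,0) [heading=0, move]
    -- iteration 4/4 --
    BK 10: (81,0) -> (71,0) [heading=0, move]
    FD 10: (71,0) -> (81,0) [heading=0, move]
    FD 6: (81,0) -> (87,0) [heading=0, move]
  ]
]
FD 17: (87,0) -> (104,0) [heading=0, move]
RT 180: heading 0 -> 180
FD 8: (104,0) -> (96,0) [heading=180, move]
Final: pos=(96,0), heading=180, 2 segment(s) drawn

Segment lengths:
  seg 1: (0,0) -> (17,0), length = 17
  seg 2: (17,0) -> (15,0), length = 2
Total = 19

Answer: 19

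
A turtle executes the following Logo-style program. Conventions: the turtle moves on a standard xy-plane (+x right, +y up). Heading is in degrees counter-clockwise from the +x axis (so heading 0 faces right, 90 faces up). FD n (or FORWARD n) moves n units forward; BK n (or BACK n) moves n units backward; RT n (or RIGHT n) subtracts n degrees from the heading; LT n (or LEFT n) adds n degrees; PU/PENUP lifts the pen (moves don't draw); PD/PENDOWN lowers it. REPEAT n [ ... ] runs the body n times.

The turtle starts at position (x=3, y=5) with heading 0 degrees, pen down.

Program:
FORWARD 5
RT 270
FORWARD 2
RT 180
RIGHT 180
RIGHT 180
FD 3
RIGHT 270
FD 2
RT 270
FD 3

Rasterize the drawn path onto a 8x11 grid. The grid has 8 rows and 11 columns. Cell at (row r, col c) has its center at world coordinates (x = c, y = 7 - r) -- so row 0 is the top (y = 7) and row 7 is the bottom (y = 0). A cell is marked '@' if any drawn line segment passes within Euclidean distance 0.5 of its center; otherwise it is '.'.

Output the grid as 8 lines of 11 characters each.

Answer: ........@.@
........@.@
...@@@@@@.@
........@@@
...........
...........
...........
...........

Derivation:
Segment 0: (3,5) -> (8,5)
Segment 1: (8,5) -> (8,7)
Segment 2: (8,7) -> (8,4)
Segment 3: (8,4) -> (10,4)
Segment 4: (10,4) -> (10,7)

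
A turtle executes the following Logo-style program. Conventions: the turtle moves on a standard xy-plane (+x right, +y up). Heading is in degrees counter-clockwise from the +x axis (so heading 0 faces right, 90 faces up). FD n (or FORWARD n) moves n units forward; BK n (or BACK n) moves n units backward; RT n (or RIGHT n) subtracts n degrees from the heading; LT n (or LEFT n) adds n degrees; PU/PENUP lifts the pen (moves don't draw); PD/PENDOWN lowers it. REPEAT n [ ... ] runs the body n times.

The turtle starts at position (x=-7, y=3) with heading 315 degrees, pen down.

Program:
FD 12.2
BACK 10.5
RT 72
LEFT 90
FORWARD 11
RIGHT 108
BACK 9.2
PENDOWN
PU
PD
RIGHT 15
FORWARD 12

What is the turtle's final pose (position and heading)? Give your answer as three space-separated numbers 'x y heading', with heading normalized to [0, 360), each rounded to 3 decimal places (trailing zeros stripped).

Answer: 0.116 -2.691 210

Derivation:
Executing turtle program step by step:
Start: pos=(-7,3), heading=315, pen down
FD 12.2: (-7,3) -> (1.627,-5.627) [heading=315, draw]
BK 10.5: (1.627,-5.627) -> (-5.798,1.798) [heading=315, draw]
RT 72: heading 315 -> 243
LT 90: heading 243 -> 333
FD 11: (-5.798,1.798) -> (4.003,-3.196) [heading=333, draw]
RT 108: heading 333 -> 225
BK 9.2: (4.003,-3.196) -> (10.509,3.309) [heading=225, draw]
PD: pen down
PU: pen up
PD: pen down
RT 15: heading 225 -> 210
FD 12: (10.509,3.309) -> (0.116,-2.691) [heading=210, draw]
Final: pos=(0.116,-2.691), heading=210, 5 segment(s) drawn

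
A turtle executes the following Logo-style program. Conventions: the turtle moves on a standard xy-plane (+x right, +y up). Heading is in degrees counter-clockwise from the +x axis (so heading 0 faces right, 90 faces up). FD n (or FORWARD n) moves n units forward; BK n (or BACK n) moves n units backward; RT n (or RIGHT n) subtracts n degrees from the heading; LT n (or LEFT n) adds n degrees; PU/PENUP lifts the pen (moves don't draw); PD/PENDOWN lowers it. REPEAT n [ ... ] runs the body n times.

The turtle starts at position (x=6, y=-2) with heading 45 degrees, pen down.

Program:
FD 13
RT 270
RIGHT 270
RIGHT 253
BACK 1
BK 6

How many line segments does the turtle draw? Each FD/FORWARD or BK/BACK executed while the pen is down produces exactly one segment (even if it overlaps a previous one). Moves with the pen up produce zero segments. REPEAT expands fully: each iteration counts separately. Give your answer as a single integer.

Answer: 3

Derivation:
Executing turtle program step by step:
Start: pos=(6,-2), heading=45, pen down
FD 13: (6,-2) -> (15.192,7.192) [heading=45, draw]
RT 270: heading 45 -> 135
RT 270: heading 135 -> 225
RT 253: heading 225 -> 332
BK 1: (15.192,7.192) -> (14.309,7.662) [heading=332, draw]
BK 6: (14.309,7.662) -> (9.012,10.479) [heading=332, draw]
Final: pos=(9.012,10.479), heading=332, 3 segment(s) drawn
Segments drawn: 3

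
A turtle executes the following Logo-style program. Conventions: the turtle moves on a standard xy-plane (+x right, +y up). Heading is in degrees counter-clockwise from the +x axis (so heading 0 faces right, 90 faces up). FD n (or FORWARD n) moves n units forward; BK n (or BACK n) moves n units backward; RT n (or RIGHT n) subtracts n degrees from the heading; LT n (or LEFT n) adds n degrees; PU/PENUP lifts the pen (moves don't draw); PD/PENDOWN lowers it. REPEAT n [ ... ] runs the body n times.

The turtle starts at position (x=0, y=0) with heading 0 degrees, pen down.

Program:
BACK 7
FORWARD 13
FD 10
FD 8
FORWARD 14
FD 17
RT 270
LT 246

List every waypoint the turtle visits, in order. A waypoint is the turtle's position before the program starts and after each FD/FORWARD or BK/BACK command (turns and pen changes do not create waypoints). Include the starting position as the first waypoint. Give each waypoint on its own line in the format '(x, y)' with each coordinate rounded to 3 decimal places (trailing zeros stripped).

Executing turtle program step by step:
Start: pos=(0,0), heading=0, pen down
BK 7: (0,0) -> (-7,0) [heading=0, draw]
FD 13: (-7,0) -> (6,0) [heading=0, draw]
FD 10: (6,0) -> (16,0) [heading=0, draw]
FD 8: (16,0) -> (24,0) [heading=0, draw]
FD 14: (24,0) -> (38,0) [heading=0, draw]
FD 17: (38,0) -> (55,0) [heading=0, draw]
RT 270: heading 0 -> 90
LT 246: heading 90 -> 336
Final: pos=(55,0), heading=336, 6 segment(s) drawn
Waypoints (7 total):
(0, 0)
(-7, 0)
(6, 0)
(16, 0)
(24, 0)
(38, 0)
(55, 0)

Answer: (0, 0)
(-7, 0)
(6, 0)
(16, 0)
(24, 0)
(38, 0)
(55, 0)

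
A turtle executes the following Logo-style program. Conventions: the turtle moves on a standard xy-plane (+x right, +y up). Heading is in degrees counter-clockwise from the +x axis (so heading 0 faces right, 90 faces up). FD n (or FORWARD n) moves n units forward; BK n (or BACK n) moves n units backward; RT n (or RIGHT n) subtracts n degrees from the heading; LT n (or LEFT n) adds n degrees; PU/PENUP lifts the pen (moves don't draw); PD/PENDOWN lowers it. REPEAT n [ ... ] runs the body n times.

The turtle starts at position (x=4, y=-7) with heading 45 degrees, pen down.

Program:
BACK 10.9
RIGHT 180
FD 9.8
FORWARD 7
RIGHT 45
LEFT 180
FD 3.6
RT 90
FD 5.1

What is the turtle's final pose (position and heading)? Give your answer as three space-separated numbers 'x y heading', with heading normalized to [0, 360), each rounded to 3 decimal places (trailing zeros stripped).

Executing turtle program step by step:
Start: pos=(4,-7), heading=45, pen down
BK 10.9: (4,-7) -> (-3.707,-14.707) [heading=45, draw]
RT 180: heading 45 -> 225
FD 9.8: (-3.707,-14.707) -> (-10.637,-21.637) [heading=225, draw]
FD 7: (-10.637,-21.637) -> (-15.587,-26.587) [heading=225, draw]
RT 45: heading 225 -> 180
LT 180: heading 180 -> 0
FD 3.6: (-15.587,-26.587) -> (-11.987,-26.587) [heading=0, draw]
RT 90: heading 0 -> 270
FD 5.1: (-11.987,-26.587) -> (-11.987,-31.687) [heading=270, draw]
Final: pos=(-11.987,-31.687), heading=270, 5 segment(s) drawn

Answer: -11.987 -31.687 270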